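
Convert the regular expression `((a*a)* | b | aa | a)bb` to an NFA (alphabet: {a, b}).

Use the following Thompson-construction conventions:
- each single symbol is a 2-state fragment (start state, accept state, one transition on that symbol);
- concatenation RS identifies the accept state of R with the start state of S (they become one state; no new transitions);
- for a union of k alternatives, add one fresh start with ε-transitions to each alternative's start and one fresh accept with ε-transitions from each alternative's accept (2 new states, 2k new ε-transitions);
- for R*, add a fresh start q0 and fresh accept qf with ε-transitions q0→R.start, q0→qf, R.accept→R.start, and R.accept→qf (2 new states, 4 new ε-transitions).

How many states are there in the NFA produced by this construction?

18

Bottom-up over the parse tree:
Each of the 8 symbol leaves contributes a 2-state fragment.
  a* → 4 states
  a*a → 5 states
  (a*a)* → 7 states
  aa → 3 states
  (a*a)* | b | aa | a → 16 states
  ((a*a)* | b | aa | a)bb → 18 states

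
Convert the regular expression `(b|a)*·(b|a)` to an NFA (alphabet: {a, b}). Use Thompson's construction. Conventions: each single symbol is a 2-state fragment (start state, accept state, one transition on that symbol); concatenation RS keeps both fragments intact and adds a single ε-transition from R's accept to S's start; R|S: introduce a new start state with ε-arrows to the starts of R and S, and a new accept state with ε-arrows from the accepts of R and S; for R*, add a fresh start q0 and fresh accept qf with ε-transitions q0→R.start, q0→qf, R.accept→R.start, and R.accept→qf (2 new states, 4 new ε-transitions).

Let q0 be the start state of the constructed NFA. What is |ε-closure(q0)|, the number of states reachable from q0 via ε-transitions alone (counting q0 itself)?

Compute the ε-closure size of each fragment's start state recursively; a symbol fragment's start has no outgoing ε-edge, so its closure is just itself (size 1).
  b|a — |ε-closure| = 1 + 1 + 1 = 3 (the new accept is not ε-reachable since no branch accepts ε)
  (b|a)* — the star's fresh start ε-reaches both the body's start and the fresh accept: |ε-closure| = 2 + 3 = 5
  b|a — |ε-closure| = 1 + 1 + 1 = 3 (the new accept is not ε-reachable since no branch accepts ε)
  (b|a)*·(b|a) — |ε-closure| = 5 + 3 = 8 (closure spills across the concat boundary because the left factor accepts ε)

8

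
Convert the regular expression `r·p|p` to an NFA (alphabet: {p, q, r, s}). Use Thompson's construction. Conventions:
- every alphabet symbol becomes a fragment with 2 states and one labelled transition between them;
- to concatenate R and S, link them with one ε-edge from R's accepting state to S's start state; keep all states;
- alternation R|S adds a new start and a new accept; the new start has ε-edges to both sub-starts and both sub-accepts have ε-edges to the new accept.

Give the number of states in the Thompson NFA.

8

Building bottom-up:
Each of the 3 symbol leaves contributes a 2-state fragment.
  r·p = 4 states
  r·p|p = 8 states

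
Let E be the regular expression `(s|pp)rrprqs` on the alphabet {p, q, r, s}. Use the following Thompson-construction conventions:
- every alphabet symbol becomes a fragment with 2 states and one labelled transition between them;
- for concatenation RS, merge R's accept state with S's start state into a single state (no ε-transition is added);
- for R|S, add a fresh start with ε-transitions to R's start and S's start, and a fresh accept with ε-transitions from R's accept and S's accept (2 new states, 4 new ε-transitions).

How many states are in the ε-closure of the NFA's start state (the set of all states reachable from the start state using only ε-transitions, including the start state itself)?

3

Work bottom-up. For each fragment F, track |ε-closure(F.start)| and whether F's accept lies in that closure (i.e. whether F accepts ε). A single-symbol fragment has closure size 1 and does not accept ε.
  pp — |closure| equals the left operand's closure size = 1 (its accept is not ε-reachable, so the closure stops there)
  s|pp — |closure| = 1 + 1 + 1 = 3 (the new accept is not ε-reachable since no branch accepts ε)
  (s|pp)rrprqs — |closure| equals the left operand's closure size = 3 (its accept is not ε-reachable, so the closure stops there)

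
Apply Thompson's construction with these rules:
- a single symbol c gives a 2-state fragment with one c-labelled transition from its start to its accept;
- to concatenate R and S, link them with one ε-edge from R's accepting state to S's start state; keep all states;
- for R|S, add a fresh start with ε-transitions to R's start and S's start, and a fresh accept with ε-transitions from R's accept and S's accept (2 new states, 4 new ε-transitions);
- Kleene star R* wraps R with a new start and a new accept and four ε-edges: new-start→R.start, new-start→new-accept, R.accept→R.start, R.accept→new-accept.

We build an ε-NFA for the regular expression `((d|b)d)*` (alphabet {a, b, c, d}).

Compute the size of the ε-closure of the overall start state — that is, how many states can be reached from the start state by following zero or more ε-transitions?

Work bottom-up. For each fragment F, track |ε-closure(F.start)| and whether F's accept lies in that closure (i.e. whether F accepts ε). A single-symbol fragment has closure size 1 and does not accept ε.
  d|b → new start ε-reaches every alternative's start; none of them accept ε, so the new accept is not reached: C = 1 + 1 + 1 = 3
  (d|b)d → same as the first factor's closure: C = 3
  ((d|b)d)* → C = 1 (new start) + 3 (body) + 1 (new accept) = 5

5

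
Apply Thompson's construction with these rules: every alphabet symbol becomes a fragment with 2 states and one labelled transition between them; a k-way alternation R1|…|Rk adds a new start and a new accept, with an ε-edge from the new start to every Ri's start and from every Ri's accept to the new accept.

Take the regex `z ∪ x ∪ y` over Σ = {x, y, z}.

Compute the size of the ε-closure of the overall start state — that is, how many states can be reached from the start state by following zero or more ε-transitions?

Let C(F) = |ε-closure(F.start)| within fragment F, and note whether F accepts ε. Symbol fragments have C = 1 and do not accept ε. Then:
  z ∪ x ∪ y — new start ε-reaches every alternative's start; none of them accept ε, so the new accept is not reached: |closure| = 1 + 1 + 1 + 1 = 4

4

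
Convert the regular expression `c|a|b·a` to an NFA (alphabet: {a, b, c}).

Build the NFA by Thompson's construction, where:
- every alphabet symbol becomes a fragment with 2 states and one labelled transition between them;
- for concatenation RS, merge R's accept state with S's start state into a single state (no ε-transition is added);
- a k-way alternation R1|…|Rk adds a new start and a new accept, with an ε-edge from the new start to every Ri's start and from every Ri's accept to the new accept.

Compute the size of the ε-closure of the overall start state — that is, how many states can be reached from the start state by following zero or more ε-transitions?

4

Let C(F) = |ε-closure(F.start)| within fragment F, and note whether F accepts ε. Symbol fragments have C = 1 and do not accept ε. Then:
  b·a → |closure| equals the left operand's closure size = 1 (its accept is not ε-reachable, so the closure stops there)
  c|a|b·a → |closure| = 1 + 1 + 1 + 1 = 4 (the new accept is not ε-reachable since no branch accepts ε)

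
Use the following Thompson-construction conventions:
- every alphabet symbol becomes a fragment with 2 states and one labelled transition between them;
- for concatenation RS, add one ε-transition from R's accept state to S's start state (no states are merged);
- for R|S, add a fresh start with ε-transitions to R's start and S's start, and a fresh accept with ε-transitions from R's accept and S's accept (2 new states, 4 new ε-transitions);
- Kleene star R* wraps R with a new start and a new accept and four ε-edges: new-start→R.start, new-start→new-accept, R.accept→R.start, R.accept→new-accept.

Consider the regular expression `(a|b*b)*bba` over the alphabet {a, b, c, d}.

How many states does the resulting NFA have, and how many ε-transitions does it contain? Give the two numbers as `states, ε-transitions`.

By structural recursion:
Each of the 6 symbol leaves contributes 2 states and 0 ε-transitions.
  b* : 4 states, 4 ε-transitions
  b*b : 6 states, 5 ε-transitions
  a|b*b : 10 states, 9 ε-transitions
  (a|b*b)* : 12 states, 13 ε-transitions
  (a|b*b)*bba : 18 states, 16 ε-transitions

18, 16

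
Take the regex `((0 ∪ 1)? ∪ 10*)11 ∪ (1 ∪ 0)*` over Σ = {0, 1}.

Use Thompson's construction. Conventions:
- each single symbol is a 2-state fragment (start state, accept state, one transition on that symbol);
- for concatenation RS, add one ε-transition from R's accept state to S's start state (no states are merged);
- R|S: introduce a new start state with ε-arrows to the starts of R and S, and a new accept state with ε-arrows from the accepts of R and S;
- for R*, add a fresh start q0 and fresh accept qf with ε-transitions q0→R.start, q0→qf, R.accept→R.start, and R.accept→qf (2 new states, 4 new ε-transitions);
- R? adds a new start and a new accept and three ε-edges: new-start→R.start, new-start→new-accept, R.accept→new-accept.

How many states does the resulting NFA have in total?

Recursing over subexpressions:
Each of the 8 symbol leaves contributes a 2-state fragment.
  0 ∪ 1 : 6 states
  (0 ∪ 1)? : 8 states
  0* : 4 states
  10* : 6 states
  (0 ∪ 1)? ∪ 10* : 16 states
  ((0 ∪ 1)? ∪ 10*)11 : 20 states
  1 ∪ 0 : 6 states
  (1 ∪ 0)* : 8 states
  ((0 ∪ 1)? ∪ 10*)11 ∪ (1 ∪ 0)* : 30 states

30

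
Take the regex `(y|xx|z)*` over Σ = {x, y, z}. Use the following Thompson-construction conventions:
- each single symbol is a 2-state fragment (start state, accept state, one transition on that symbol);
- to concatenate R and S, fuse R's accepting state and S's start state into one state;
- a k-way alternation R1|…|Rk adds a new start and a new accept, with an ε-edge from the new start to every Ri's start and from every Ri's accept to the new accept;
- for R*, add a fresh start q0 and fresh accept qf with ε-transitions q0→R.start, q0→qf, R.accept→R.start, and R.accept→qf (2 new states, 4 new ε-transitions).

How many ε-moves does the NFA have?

Recursing over subexpressions:
Each of the 4 symbol leaves contributes 0 ε-transitions.
  xx = 0 ε-transitions
  y|xx|z = 6 ε-transitions
  (y|xx|z)* = 10 ε-transitions

10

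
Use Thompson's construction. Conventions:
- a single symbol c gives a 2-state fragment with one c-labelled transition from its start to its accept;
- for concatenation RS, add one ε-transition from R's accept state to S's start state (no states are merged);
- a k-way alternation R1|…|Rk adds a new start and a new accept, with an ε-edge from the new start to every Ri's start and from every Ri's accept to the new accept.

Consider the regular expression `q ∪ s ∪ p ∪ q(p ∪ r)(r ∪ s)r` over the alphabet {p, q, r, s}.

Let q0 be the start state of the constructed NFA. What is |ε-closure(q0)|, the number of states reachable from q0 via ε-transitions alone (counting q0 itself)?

Work bottom-up. For each fragment F, track |ε-closure(F.start)| and whether F's accept lies in that closure (i.e. whether F accepts ε). A single-symbol fragment has closure size 1 and does not accept ε.
  p ∪ r → |ε-closure| = 1 + 1 + 1 = 3 (the new accept is not ε-reachable since no branch accepts ε)
  r ∪ s → |ε-closure| = 1 + 1 + 1 = 3 (the new accept is not ε-reachable since no branch accepts ε)
  q(p ∪ r)(r ∪ s)r → same as the first factor's closure: |ε-closure| = 1
  q ∪ s ∪ p ∪ q(p ∪ r)(r ∪ s)r → |ε-closure| = 1 + 1 + 1 + 1 + 1 = 5 (the new accept is not ε-reachable since no branch accepts ε)

5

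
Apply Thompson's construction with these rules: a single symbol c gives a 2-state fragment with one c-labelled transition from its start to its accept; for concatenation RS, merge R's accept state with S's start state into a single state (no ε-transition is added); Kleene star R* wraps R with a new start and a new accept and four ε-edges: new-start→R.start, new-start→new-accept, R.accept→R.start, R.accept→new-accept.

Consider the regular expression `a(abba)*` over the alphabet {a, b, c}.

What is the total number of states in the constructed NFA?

Recursing over subexpressions:
Each of the 5 symbol leaves contributes a 2-state fragment.
  abba = 5 states
  (abba)* = 7 states
  a(abba)* = 8 states

8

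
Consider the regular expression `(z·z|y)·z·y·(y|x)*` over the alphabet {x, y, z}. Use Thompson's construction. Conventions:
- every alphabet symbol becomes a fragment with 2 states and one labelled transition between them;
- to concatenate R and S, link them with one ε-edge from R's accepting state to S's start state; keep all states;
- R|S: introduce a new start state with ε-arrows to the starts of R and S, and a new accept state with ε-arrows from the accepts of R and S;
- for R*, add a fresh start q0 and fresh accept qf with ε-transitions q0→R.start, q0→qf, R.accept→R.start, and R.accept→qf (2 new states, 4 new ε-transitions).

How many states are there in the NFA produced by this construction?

By structural recursion:
Each of the 7 symbol leaves contributes a 2-state fragment.
  z·z : 4 states
  z·z|y : 8 states
  y|x : 6 states
  (y|x)* : 8 states
  (z·z|y)·z·y·(y|x)* : 20 states

20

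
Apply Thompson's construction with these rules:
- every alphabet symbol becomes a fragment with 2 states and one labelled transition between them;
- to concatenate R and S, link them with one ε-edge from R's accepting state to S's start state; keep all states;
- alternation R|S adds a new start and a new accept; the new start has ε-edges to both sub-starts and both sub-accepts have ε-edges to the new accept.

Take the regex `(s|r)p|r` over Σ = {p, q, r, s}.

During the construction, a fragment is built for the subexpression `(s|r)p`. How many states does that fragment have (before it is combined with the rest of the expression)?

8

Fragment for `(s|r)p`:
Each of the 3 symbol leaves contributes a 2-state fragment.
  s|r : 6 states
  (s|r)p : 8 states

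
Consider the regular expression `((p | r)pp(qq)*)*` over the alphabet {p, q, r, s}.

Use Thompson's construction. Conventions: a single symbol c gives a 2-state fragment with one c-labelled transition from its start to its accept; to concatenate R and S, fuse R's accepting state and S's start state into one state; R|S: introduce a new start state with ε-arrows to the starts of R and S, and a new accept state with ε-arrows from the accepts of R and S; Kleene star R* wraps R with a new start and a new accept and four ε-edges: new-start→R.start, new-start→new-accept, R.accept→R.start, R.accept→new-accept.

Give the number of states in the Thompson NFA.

14

By structural recursion:
Each of the 6 symbol leaves contributes a 2-state fragment.
  p | r → 6 states
  qq → 3 states
  (qq)* → 5 states
  (p | r)pp(qq)* → 12 states
  ((p | r)pp(qq)*)* → 14 states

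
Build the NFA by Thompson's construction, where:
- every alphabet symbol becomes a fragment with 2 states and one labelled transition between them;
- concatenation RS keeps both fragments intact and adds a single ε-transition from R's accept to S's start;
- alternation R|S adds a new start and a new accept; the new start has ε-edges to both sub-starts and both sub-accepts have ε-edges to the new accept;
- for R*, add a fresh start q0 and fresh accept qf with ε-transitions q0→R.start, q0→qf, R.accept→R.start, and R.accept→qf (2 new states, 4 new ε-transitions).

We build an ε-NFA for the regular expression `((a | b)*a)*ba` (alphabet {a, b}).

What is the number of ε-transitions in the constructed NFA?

Bottom-up over the parse tree:
Each of the 5 symbol leaves contributes 0 ε-transitions.
  a | b — 4 ε-transitions
  (a | b)* — 8 ε-transitions
  (a | b)*a — 9 ε-transitions
  ((a | b)*a)* — 13 ε-transitions
  ((a | b)*a)*ba — 15 ε-transitions

15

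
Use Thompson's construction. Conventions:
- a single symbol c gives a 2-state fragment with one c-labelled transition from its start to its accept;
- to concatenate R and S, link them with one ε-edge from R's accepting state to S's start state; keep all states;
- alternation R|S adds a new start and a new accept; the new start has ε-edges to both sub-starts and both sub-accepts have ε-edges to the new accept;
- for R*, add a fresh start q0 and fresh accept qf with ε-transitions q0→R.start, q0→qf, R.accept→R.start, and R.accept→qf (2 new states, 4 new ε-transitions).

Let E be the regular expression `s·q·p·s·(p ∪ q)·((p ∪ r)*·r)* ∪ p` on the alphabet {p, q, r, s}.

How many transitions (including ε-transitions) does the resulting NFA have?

36

Bottom-up over the parse tree:
Each of the 10 symbol leaves contributes 1 transition (1 symbol, 0 ε).
  p ∪ q = 6 transitions (2 symbol, 4 ε)
  p ∪ r = 6 transitions (2 symbol, 4 ε)
  (p ∪ r)* = 10 transitions (2 symbol, 8 ε)
  (p ∪ r)*·r = 12 transitions (3 symbol, 9 ε)
  ((p ∪ r)*·r)* = 16 transitions (3 symbol, 13 ε)
  s·q·p·s·(p ∪ q)·((p ∪ r)*·r)* = 31 transitions (9 symbol, 22 ε)
  s·q·p·s·(p ∪ q)·((p ∪ r)*·r)* ∪ p = 36 transitions (10 symbol, 26 ε)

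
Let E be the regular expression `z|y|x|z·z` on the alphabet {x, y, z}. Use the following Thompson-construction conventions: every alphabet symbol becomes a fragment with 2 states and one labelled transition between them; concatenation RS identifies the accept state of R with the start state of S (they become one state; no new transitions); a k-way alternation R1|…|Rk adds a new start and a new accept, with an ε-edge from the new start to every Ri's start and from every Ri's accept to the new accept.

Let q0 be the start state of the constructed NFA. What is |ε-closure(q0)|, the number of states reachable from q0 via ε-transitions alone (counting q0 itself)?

Compute the ε-closure size of each fragment's start state recursively; a symbol fragment's start has no outgoing ε-edge, so its closure is just itself (size 1).
  z·z → same as the first factor's closure: C = 1
  z|y|x|z·z → new start ε-reaches every alternative's start; none of them accept ε, so the new accept is not reached: C = 1 + 1 + 1 + 1 + 1 = 5

5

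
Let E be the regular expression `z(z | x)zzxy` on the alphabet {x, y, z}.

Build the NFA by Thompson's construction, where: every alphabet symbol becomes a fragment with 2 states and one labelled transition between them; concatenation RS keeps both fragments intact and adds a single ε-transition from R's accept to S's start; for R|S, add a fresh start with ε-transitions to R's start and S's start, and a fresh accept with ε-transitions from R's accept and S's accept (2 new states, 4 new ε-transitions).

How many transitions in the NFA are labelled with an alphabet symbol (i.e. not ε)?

7

Bottom-up over the parse tree:
Each of the 7 symbol leaves contributes exactly 1 symbol transition.
  z | x → 2 symbol transitions
  z(z | x)zzxy → 7 symbol transitions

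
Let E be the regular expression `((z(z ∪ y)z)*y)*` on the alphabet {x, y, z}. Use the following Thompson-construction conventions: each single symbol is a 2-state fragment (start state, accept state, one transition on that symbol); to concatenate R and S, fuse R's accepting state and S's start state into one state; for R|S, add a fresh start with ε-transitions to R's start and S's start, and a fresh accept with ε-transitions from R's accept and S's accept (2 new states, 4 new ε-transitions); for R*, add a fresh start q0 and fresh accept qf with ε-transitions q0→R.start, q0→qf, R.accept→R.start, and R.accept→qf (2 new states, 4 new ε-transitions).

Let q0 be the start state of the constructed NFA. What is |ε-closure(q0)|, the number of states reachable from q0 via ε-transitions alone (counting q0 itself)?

5

Work bottom-up. For each fragment F, track |ε-closure(F.start)| and whether F's accept lies in that closure (i.e. whether F accepts ε). A single-symbol fragment has closure size 1 and does not accept ε.
  z ∪ y — C = 1 + 1 + 1 = 3 (the new accept is not ε-reachable since no branch accepts ε)
  z(z ∪ y)z — same as the first factor's closure: C = 1
  (z(z ∪ y)z)* — the star's fresh start ε-reaches both the body's start and the fresh accept: C = 2 + 1 = 3
  (z(z ∪ y)z)*y — C = 3 + (1−1) = 3 (closure spills across the concat boundary because the left factor accepts ε)
  ((z(z ∪ y)z)*y)* — C = 1 (new start) + 3 (body) + 1 (new accept) = 5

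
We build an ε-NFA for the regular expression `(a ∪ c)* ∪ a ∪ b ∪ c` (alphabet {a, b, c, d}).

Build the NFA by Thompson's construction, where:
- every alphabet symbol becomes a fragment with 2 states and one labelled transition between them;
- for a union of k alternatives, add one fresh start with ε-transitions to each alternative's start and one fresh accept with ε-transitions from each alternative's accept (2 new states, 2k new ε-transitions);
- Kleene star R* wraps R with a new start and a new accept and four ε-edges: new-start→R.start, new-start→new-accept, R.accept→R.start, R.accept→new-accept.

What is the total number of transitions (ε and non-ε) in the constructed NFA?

21

Building bottom-up:
Each of the 5 symbol leaves contributes 1 transition (1 symbol, 0 ε).
  a ∪ c = 6 transitions (2 symbol, 4 ε)
  (a ∪ c)* = 10 transitions (2 symbol, 8 ε)
  (a ∪ c)* ∪ a ∪ b ∪ c = 21 transitions (5 symbol, 16 ε)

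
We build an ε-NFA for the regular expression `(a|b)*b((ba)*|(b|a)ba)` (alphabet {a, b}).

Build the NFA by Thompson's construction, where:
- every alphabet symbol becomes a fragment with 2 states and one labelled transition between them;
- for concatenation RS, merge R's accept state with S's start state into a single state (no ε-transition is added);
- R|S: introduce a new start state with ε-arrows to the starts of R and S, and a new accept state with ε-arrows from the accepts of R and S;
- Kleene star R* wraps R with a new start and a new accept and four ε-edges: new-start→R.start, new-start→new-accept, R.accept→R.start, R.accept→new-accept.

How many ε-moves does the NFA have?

20

By structural recursion:
Each of the 9 symbol leaves contributes 0 ε-transitions.
  a|b → 4 ε-transitions
  (a|b)* → 8 ε-transitions
  ba → 0 ε-transitions
  (ba)* → 4 ε-transitions
  b|a → 4 ε-transitions
  (b|a)ba → 4 ε-transitions
  (ba)*|(b|a)ba → 12 ε-transitions
  (a|b)*b((ba)*|(b|a)ba) → 20 ε-transitions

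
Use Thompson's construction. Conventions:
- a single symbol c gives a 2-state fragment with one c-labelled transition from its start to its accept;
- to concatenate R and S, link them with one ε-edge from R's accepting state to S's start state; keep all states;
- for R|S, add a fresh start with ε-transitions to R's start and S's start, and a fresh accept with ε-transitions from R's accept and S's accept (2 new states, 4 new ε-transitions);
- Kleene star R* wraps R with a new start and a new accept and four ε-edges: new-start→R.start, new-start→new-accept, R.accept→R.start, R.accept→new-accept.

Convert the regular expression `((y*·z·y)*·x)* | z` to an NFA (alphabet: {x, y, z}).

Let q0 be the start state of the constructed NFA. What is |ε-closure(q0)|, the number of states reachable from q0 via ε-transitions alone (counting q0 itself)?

Work bottom-up. For each fragment F, track |ε-closure(F.start)| and whether F's accept lies in that closure (i.e. whether F accepts ε). A single-symbol fragment has closure size 1 and does not accept ε.
  y* : C = 1 (new start) + 1 (body) + 1 (new accept) = 3
  y*·z·y : the left operand accepts ε, so the closure extends into the next operand (via the concat ε-link); C = 3 + 1 = 4
  (y*·z·y)* : C = 1 (new start) + 4 (body) + 1 (new accept) = 6
  (y*·z·y)*·x : the left operand accepts ε, so the closure extends into the next operand (via the concat ε-link); C = 6 + 1 = 7
  ((y*·z·y)*·x)* : new start has ε-edges to the inner start and to the new accept, so C = 2 + 7 = 9
  ((y*·z·y)*·x)* | z : new start ε-reaches every alternative's start; at least one alternative accepts ε, so the union's new accept is reached too: C = 1 + 9 + 1 + 1 = 12

12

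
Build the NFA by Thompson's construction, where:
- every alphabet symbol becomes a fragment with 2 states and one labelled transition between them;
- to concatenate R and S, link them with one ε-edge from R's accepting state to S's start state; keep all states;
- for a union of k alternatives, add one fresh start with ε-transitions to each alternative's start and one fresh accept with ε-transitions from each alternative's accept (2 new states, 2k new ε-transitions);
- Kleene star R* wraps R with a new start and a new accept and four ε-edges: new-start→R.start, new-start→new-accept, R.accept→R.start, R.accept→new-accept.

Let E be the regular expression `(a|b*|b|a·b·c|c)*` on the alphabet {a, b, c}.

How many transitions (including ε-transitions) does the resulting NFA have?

27

By structural recursion:
Each of the 7 symbol leaves contributes 1 transition (1 symbol, 0 ε).
  b* → 5 transitions (1 symbol, 4 ε)
  a·b·c → 5 transitions (3 symbol, 2 ε)
  a|b*|b|a·b·c|c → 23 transitions (7 symbol, 16 ε)
  (a|b*|b|a·b·c|c)* → 27 transitions (7 symbol, 20 ε)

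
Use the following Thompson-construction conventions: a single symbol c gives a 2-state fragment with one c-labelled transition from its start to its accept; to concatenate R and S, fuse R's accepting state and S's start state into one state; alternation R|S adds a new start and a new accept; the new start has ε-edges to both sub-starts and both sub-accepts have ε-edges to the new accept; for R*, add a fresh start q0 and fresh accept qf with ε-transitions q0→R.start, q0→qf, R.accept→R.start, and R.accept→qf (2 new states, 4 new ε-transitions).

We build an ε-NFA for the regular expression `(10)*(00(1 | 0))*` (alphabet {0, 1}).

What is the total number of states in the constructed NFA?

By structural recursion:
Each of the 6 symbol leaves contributes a 2-state fragment.
  10 → 3 states
  (10)* → 5 states
  1 | 0 → 6 states
  00(1 | 0) → 8 states
  (00(1 | 0))* → 10 states
  (10)*(00(1 | 0))* → 14 states

14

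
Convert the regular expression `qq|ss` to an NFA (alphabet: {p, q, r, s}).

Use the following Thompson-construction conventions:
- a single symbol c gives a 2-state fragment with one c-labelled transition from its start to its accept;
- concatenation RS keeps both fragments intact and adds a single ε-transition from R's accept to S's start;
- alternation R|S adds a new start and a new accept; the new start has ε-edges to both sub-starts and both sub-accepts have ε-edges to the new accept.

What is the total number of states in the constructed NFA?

10

Per subexpression:
Each of the 4 symbol leaves contributes a 2-state fragment.
  qq → 4 states
  ss → 4 states
  qq|ss → 10 states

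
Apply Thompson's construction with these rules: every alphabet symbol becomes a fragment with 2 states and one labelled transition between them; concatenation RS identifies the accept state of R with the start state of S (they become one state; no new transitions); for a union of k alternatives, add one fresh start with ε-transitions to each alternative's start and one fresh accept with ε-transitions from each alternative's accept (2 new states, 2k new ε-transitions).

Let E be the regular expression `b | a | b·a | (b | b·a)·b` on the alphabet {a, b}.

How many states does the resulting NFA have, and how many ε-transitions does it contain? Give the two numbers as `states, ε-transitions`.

17, 12

Recursing over subexpressions:
Each of the 8 symbol leaves contributes 2 states and 0 ε-transitions.
  b·a → 3 states, 0 ε-transitions
  b·a → 3 states, 0 ε-transitions
  b | b·a → 7 states, 4 ε-transitions
  (b | b·a)·b → 8 states, 4 ε-transitions
  b | a | b·a | (b | b·a)·b → 17 states, 12 ε-transitions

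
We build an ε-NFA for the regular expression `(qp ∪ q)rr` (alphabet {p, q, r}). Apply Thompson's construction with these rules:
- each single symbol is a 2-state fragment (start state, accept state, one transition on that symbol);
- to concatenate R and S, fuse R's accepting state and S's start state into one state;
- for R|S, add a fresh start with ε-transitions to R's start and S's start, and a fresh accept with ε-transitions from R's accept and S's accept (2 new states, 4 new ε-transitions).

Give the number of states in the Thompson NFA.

9

Building bottom-up:
Each of the 5 symbol leaves contributes a 2-state fragment.
  qp : 3 states
  qp ∪ q : 7 states
  (qp ∪ q)rr : 9 states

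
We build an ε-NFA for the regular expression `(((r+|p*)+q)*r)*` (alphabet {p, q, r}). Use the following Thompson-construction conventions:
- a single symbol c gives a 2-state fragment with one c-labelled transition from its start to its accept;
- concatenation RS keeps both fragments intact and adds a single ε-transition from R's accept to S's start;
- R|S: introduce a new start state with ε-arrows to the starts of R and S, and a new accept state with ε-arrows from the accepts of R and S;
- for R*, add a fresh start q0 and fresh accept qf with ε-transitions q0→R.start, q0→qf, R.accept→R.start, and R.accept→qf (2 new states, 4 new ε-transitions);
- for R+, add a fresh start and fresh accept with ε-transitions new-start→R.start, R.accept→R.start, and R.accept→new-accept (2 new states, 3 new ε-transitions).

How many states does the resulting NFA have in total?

20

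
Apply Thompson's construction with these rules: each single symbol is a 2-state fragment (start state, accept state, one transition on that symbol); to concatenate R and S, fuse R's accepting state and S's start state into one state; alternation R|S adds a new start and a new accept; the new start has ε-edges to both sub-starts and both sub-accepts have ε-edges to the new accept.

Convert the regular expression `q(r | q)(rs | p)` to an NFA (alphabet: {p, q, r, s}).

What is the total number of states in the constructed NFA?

13

Bottom-up over the parse tree:
Each of the 6 symbol leaves contributes a 2-state fragment.
  r | q → 6 states
  rs → 3 states
  rs | p → 7 states
  q(r | q)(rs | p) → 13 states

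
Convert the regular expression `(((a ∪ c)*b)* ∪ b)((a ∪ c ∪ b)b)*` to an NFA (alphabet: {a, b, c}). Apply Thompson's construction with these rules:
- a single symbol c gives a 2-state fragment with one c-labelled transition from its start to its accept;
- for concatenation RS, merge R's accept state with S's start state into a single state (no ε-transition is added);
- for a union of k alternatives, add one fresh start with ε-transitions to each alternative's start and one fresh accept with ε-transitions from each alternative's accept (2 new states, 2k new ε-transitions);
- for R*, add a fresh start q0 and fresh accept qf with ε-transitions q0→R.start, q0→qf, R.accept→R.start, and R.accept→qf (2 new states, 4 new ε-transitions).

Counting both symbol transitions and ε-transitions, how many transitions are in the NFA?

By structural recursion:
Each of the 8 symbol leaves contributes 1 transition (1 symbol, 0 ε).
  a ∪ c : 6 transitions (2 symbol, 4 ε)
  (a ∪ c)* : 10 transitions (2 symbol, 8 ε)
  (a ∪ c)*b : 11 transitions (3 symbol, 8 ε)
  ((a ∪ c)*b)* : 15 transitions (3 symbol, 12 ε)
  ((a ∪ c)*b)* ∪ b : 20 transitions (4 symbol, 16 ε)
  a ∪ c ∪ b : 9 transitions (3 symbol, 6 ε)
  (a ∪ c ∪ b)b : 10 transitions (4 symbol, 6 ε)
  ((a ∪ c ∪ b)b)* : 14 transitions (4 symbol, 10 ε)
  (((a ∪ c)*b)* ∪ b)((a ∪ c ∪ b)b)* : 34 transitions (8 symbol, 26 ε)

34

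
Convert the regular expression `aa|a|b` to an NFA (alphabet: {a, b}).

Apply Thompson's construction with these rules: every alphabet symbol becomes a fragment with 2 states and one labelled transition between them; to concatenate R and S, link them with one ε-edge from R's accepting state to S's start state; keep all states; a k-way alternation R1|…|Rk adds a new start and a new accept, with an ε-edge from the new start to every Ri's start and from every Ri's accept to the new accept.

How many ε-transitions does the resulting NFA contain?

Building bottom-up:
Each of the 4 symbol leaves contributes 0 ε-transitions.
  aa = 1 ε-transition
  aa|a|b = 7 ε-transitions

7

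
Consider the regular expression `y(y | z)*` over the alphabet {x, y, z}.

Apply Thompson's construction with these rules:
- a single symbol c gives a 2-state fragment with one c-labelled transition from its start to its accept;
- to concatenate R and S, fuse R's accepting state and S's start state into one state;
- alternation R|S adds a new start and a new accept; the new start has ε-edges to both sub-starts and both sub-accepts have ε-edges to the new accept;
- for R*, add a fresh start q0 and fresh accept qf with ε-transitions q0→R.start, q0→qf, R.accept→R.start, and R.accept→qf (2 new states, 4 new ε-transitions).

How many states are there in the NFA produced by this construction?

9

By structural recursion:
Each of the 3 symbol leaves contributes a 2-state fragment.
  y | z : 6 states
  (y | z)* : 8 states
  y(y | z)* : 9 states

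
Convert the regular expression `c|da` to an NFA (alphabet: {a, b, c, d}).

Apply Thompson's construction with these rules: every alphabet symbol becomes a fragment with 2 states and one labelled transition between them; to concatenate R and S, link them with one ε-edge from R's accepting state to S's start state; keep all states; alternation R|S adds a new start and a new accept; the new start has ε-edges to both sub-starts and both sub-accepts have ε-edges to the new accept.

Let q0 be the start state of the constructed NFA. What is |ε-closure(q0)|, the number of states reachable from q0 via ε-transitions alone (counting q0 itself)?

3

Let C(F) = |ε-closure(F.start)| within fragment F, and note whether F accepts ε. Symbol fragments have C = 1 and do not accept ε. Then:
  da : |ε-closure| equals the left operand's closure size = 1 (its accept is not ε-reachable, so the closure stops there)
  c|da : new start ε-reaches every alternative's start; none of them accept ε, so the new accept is not reached: |ε-closure| = 1 + 1 + 1 = 3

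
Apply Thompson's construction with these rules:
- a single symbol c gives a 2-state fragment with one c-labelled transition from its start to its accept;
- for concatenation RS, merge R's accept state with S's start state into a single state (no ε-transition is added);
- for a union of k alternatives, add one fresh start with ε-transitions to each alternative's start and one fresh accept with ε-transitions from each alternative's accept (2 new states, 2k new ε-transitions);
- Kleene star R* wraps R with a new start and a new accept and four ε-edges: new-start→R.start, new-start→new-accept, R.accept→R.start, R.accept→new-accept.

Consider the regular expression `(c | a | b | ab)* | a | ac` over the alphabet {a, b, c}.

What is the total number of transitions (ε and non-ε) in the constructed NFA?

26

Building bottom-up:
Each of the 8 symbol leaves contributes 1 transition (1 symbol, 0 ε).
  ab : 2 transitions (2 symbol, 0 ε)
  c | a | b | ab : 13 transitions (5 symbol, 8 ε)
  (c | a | b | ab)* : 17 transitions (5 symbol, 12 ε)
  ac : 2 transitions (2 symbol, 0 ε)
  (c | a | b | ab)* | a | ac : 26 transitions (8 symbol, 18 ε)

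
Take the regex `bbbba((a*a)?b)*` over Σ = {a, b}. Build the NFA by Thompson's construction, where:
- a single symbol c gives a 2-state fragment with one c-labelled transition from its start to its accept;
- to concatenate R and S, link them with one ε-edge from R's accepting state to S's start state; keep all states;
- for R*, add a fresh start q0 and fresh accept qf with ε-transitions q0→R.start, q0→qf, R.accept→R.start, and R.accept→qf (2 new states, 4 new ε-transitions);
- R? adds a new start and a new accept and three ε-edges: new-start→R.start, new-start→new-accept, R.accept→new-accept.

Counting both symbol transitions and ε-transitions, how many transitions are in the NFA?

Bottom-up over the parse tree:
Each of the 8 symbol leaves contributes 1 transition (1 symbol, 0 ε).
  a* → 5 transitions (1 symbol, 4 ε)
  a*a → 7 transitions (2 symbol, 5 ε)
  (a*a)? → 10 transitions (2 symbol, 8 ε)
  (a*a)?b → 12 transitions (3 symbol, 9 ε)
  ((a*a)?b)* → 16 transitions (3 symbol, 13 ε)
  bbbba((a*a)?b)* → 26 transitions (8 symbol, 18 ε)

26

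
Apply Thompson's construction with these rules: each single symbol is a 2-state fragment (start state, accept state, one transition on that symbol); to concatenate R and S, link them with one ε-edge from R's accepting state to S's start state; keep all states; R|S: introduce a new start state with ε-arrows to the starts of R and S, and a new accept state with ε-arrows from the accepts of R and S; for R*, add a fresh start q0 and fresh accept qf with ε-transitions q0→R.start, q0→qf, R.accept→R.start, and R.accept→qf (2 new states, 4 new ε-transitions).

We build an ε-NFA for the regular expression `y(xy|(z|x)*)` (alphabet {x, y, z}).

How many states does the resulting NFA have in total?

Recursing over subexpressions:
Each of the 5 symbol leaves contributes a 2-state fragment.
  xy — 4 states
  z|x — 6 states
  (z|x)* — 8 states
  xy|(z|x)* — 14 states
  y(xy|(z|x)*) — 16 states

16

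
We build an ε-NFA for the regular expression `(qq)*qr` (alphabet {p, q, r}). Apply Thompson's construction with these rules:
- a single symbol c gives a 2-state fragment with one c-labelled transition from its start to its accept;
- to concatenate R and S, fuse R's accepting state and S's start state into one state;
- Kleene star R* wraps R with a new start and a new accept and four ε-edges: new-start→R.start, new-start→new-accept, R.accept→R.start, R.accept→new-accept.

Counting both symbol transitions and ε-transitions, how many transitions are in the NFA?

8

Building bottom-up:
Each of the 4 symbol leaves contributes 1 transition (1 symbol, 0 ε).
  qq → 2 transitions (2 symbol, 0 ε)
  (qq)* → 6 transitions (2 symbol, 4 ε)
  (qq)*qr → 8 transitions (4 symbol, 4 ε)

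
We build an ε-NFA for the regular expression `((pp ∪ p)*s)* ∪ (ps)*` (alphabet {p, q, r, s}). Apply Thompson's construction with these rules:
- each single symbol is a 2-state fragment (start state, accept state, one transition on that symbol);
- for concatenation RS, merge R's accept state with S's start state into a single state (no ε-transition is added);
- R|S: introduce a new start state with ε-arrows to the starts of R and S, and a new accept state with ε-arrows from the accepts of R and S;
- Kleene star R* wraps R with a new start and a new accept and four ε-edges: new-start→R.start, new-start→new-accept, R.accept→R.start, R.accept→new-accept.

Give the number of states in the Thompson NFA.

Recursing over subexpressions:
Each of the 6 symbol leaves contributes a 2-state fragment.
  pp → 3 states
  pp ∪ p → 7 states
  (pp ∪ p)* → 9 states
  (pp ∪ p)*s → 10 states
  ((pp ∪ p)*s)* → 12 states
  ps → 3 states
  (ps)* → 5 states
  ((pp ∪ p)*s)* ∪ (ps)* → 19 states

19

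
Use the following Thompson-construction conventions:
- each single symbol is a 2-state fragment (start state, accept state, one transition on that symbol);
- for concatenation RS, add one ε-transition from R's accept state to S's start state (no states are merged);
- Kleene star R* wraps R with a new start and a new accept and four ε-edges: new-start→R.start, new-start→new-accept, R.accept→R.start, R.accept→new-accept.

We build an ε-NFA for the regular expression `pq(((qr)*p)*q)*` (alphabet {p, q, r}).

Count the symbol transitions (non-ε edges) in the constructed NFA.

6

By structural recursion:
Each of the 6 symbol leaves contributes exactly 1 symbol transition.
  qr — 2 symbol transitions
  (qr)* — 2 symbol transitions
  (qr)*p — 3 symbol transitions
  ((qr)*p)* — 3 symbol transitions
  ((qr)*p)*q — 4 symbol transitions
  (((qr)*p)*q)* — 4 symbol transitions
  pq(((qr)*p)*q)* — 6 symbol transitions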